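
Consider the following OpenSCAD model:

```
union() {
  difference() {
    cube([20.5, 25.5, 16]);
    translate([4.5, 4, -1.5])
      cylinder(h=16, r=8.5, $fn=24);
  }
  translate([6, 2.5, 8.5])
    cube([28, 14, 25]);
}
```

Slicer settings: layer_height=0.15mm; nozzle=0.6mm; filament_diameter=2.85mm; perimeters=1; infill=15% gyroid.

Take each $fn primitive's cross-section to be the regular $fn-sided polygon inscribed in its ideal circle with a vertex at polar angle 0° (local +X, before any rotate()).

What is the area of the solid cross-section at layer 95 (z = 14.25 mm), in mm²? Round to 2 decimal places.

At z = 14.25 mm: the cube is present — its section is the full 20.5×25.5 rectangle (area 522.75 mm²); the r=8.5 cylinder at (4.5, 4) contributes a regular 24-gon of circumradius 8.5 (area = (24/2)·8.500²·sin(360°/24) = 224.40 mm²); After the difference (first − rest): starting from the 20.5×25.5 cube (522.75 mm²), the r=8.5 cylinder at (4.5, 4) partially overlaps it — only the 142.75 mm² overlap (of its 224.40 mm²) is removed, clipping the outline — area = 380.00 mm²; the 28×14 cube at (6, 2.5) contributes its full rectangle (area 392.00 mm²); Combining (union): the regions partially overlap — summed areas 772.00 mm² minus the doubly-counted overlap 149.15 mm² gives 622.85 mm² — area = 622.85 mm². Overall, the cross-section is a single solid region. Net area = 622.85 mm².

622.85 mm²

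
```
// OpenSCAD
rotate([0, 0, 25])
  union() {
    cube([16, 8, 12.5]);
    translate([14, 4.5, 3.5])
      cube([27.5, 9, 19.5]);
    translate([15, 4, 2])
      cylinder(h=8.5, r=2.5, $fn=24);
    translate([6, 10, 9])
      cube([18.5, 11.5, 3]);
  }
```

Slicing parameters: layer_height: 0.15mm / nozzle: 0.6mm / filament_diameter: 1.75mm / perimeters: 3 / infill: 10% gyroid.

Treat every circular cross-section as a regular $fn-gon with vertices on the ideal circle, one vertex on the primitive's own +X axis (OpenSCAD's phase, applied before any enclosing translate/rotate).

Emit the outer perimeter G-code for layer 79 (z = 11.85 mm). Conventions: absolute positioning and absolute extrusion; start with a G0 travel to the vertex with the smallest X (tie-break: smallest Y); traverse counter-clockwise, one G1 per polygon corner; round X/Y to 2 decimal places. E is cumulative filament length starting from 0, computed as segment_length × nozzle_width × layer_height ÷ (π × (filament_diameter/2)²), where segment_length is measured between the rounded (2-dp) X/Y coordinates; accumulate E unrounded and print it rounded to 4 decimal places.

G0 X-3.65 Y22.02 Z11.85
G1 X1.21 Y11.60 E0.4302
G1 X8.46 Y14.98 E0.7295
G1 X9.31 Y13.17 E0.8043
G1 X-3.38 Y7.25 E1.3283
G1 X0.00 Y0.00 E1.6276
G1 X14.50 Y6.76 E2.2262
G1 X12.60 Y10.84 E2.3946
G1 X35.71 Y21.62 E3.3488
G1 X31.91 Y29.77 E3.6853
G1 X16.50 Y22.59 E4.3214
G1 X13.12 Y29.84 E4.6207
G1 X-3.65 Y22.02 E5.3131

At z = 11.85 mm: the cube is present — its section is the full 16×8 rectangle; the cube at (14, 4.5) is present — its section is the full 27.5×9 rectangle; the cylinder at (15, 4) does not reach this height (z outside [2, 10.5]); the 18.5×11.5 cube at (6, 10) contributes its full rectangle; Combining (union): the regions partially overlap (shared area 43.75 mm²), so overlapping operands fuse into one piece — 1 connected region; (rotated 25° about Z; rotation is an isometry so areas/perimeters/island counts are preserved). The outline is a single polygon with 12 vertices. Extrusion per mm of travel: 0.6 × 0.15 / (π × 0.875²) = 0.037418. Accumulating E over each segment gives final E = 5.3131.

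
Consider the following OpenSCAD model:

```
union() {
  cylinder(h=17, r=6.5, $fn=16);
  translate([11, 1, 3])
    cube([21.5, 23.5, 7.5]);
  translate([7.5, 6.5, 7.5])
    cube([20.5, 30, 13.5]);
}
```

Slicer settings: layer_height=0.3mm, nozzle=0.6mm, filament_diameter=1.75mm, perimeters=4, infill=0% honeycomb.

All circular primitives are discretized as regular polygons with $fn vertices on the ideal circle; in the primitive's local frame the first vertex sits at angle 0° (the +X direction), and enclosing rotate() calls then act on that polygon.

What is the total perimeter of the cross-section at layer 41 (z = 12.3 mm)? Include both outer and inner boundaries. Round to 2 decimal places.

141.58 mm

At z = 12.3 mm: the cylinder: section is a regular 16-gon, circumradius r=6.5 (perimeter = 2·16·6.500·sin(180°/16) = 40.58 mm); the cube at (11, 1) is absent (z outside [3, 10.5]); the cube at (7.5, 6.5) (footprint 20.5×30) is included at this height (perimeter 101.00 mm); Combining (union): the 2 present regions are separate (no shared area or edge), so areas and boundary lengths simply add and each stays a separate island — boundary = 141.58 mm. Overall, the cross-section has 2 separate islands. Total boundary length (outer) = 141.58 mm.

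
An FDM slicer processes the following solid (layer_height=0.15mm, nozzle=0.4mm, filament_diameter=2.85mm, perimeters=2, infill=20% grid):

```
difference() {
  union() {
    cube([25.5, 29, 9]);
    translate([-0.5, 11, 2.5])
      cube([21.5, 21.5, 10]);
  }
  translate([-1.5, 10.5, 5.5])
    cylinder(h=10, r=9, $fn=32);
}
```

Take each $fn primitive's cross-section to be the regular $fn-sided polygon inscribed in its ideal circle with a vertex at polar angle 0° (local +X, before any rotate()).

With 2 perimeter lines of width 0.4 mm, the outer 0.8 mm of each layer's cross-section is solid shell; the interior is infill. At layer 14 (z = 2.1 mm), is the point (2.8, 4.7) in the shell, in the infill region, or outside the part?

infill

At z = 2.1 mm: the cube (footprint 25.5×29) is included at this height; the cube at (-0.5, 11) does not reach this height (z outside [2.5, 12.5]); Combining (union): only the 25.5×29 cube is present, so the union is just that shape — 1 connected region; the cylinder at (-1.5, 10.5) is absent (z outside [5.5, 15.5]); Subtracting the remaining from the first: none of the subtracted shapes is present at this height, so the result so far is unchanged — 1 connected region. Overall, the cross-section is a single solid region. The nearest boundary edge runs (0.00, 29.00)→(0.00, 0.00); distance from the point to it = 2.80 mm. The point is inside the cross-section and 2.80 mm from the nearest boundary — more than the 0.8 mm shell width (2 × 0.4), so it's in the infill interior.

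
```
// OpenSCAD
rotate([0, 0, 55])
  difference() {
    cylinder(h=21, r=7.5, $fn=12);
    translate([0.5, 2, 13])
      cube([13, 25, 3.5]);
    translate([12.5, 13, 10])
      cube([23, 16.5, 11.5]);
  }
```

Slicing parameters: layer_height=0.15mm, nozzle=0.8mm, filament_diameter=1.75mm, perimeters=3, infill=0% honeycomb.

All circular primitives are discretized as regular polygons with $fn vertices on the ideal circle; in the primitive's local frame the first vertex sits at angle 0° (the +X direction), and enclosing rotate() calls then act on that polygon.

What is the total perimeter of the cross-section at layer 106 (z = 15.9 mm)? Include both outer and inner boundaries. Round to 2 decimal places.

At z = 15.9 mm: the cylinder: section is a regular 12-gon, circumradius r=7.5 (perimeter = 2·12·7.500·sin(180°/12) = 46.59 mm); the 13×25 cube at (0.5, 2) contributes its full rectangle (perimeter 76.00 mm); the 23×16.5 cube at (12.5, 13) contributes its full rectangle (perimeter 79.00 mm); Taking the first minus the rest: starting from the r=7.5 cylinder, the 13×25 cube at (0.5, 2) partially overlaps it — only the 25.01 mm² overlap (of its 325.00 mm²) is removed, clipping the outline; the 23×16.5 cube at (12.5, 13) misses the remaining region (no effect) — boundary = 49.36 mm; (rotated 55° about Z; rotation is an isometry so areas/perimeters/island counts are preserved). Overall, the cross-section is a single solid region. Total boundary length (outer) = 49.36 mm.

49.36 mm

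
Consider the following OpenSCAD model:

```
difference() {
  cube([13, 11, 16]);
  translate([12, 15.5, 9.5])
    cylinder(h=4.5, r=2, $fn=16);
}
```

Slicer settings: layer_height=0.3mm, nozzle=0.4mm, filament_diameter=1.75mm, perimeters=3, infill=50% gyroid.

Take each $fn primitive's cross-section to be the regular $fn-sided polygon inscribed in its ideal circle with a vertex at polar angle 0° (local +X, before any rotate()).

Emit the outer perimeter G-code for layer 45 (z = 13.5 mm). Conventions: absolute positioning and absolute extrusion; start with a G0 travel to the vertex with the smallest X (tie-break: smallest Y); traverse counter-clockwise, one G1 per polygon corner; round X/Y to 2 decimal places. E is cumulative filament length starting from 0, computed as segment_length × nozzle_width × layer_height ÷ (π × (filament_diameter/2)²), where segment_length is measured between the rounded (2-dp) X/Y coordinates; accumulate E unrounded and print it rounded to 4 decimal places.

At z = 13.5 mm: the 13×11 cube contributes its full rectangle; the cylinder at (12, 15.5): section is a regular 16-gon, circumradius r=2; After the difference (first − rest): starting from the 13×11 cube, the r=2 cylinder at (12, 15.5) misses the remaining region (no effect) — 1 connected region. The outline is a single polygon with 4 vertices. Extrusion per mm of travel: 0.4 × 0.3 / (π × 0.875²) = 0.049890. Accumulating E over each segment gives final E = 2.3947.

G0 X0.00 Y0.00 Z13.50
G1 X13.00 Y0.00 E0.6486
G1 X13.00 Y11.00 E1.1974
G1 X0.00 Y11.00 E1.8459
G1 X0.00 Y0.00 E2.3947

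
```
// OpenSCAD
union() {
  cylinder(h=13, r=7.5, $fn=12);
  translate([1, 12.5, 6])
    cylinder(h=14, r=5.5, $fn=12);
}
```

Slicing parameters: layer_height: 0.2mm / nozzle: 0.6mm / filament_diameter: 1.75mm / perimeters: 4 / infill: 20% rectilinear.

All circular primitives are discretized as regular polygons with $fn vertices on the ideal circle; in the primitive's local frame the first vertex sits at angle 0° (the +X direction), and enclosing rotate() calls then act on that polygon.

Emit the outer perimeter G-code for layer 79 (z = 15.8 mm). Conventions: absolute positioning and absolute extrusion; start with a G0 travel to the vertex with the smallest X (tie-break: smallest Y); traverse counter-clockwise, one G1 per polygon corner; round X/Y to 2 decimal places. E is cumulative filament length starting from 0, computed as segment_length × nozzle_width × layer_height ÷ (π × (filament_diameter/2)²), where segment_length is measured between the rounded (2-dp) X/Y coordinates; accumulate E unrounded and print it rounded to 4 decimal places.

At z = 15.8 mm: the cylinder is absent (z outside [0, 13]); the cylinder at (1, 12.5): section is a regular 12-gon, circumradius r=5.5; Taking the union: only the r=5.5 cylinder at (1, 12.5) is present, so the union is just that shape — 1 connected region. The outline is a single polygon with 12 vertices. Extrusion per mm of travel: 0.6 × 0.2 / (π × 0.875²) = 0.049890. Accumulating E over each segment gives final E = 1.7039.

G0 X-4.50 Y12.50 Z15.80
G1 X-3.76 Y9.75 E0.1421
G1 X-1.75 Y7.74 E0.2839
G1 X1.00 Y7.00 E0.4260
G1 X3.75 Y7.74 E0.5681
G1 X5.76 Y9.75 E0.7099
G1 X6.50 Y12.50 E0.8519
G1 X5.76 Y15.25 E0.9940
G1 X3.75 Y17.26 E1.1358
G1 X1.00 Y18.00 E1.2779
G1 X-1.75 Y17.26 E1.4200
G1 X-3.76 Y15.25 E1.5618
G1 X-4.50 Y12.50 E1.7039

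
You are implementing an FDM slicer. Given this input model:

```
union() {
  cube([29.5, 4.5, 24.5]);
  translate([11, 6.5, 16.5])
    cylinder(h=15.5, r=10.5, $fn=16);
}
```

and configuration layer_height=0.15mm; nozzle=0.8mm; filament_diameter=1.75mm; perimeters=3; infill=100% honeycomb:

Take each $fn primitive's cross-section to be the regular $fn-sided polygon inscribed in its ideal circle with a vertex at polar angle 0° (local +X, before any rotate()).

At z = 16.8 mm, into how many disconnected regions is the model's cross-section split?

1

At z = 16.8 mm: the cube (footprint 29.5×4.5) is included at this height; the r=10.5 cylinder at (11, 6.5) gives a regular 16-gon of circumradius 10.5 (constant along its height); Merging all regions: the regions partially overlap (shared area 84.00 mm²), so overlapping operands fuse into one piece — 1 connected region. The result has 1 disconnected region.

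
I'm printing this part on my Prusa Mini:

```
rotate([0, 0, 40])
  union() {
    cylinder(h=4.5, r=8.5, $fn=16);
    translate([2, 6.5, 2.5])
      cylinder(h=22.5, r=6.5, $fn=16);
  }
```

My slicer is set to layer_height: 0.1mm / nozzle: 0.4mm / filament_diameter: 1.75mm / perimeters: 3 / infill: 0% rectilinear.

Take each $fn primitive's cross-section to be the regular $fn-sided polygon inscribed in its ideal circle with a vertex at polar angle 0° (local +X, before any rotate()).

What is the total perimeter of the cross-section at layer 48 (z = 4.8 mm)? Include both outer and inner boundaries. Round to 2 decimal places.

40.58 mm

At z = 4.8 mm: the cylinder is not intersected at this z (z outside [0, 4.5]); the r=6.5 cylinder at (2, 6.5) contributes a regular 16-gon of circumradius 6.5 (perimeter = 2·16·6.500·sin(180°/16) = 40.58 mm); Taking the union: only the r=6.5 cylinder at (2, 6.5) is present, so the union is just that shape — boundary = 40.58 mm; (whole slice rotated 40° about Z — lengths, areas and connectivity unchanged). Overall, the cross-section is a single solid region. Total boundary length (outer) = 40.58 mm.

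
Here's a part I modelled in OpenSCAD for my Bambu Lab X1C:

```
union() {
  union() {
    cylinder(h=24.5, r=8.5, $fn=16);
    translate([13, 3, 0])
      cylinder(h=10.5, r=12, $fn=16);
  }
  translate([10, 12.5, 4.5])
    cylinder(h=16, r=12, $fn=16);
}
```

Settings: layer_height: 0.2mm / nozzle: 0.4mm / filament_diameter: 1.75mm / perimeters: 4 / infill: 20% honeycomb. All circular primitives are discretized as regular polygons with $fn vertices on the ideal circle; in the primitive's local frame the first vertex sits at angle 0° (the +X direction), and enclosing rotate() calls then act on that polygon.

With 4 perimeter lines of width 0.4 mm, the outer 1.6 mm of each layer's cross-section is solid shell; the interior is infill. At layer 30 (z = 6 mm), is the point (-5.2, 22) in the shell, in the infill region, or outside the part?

At z = 6 mm: the r=8.5 cylinder gives a regular 16-gon of circumradius 8.5 (constant along its height); the r=12 cylinder at (13, 3) contributes a regular 16-gon of circumradius 12; Taking the union: the regions partially overlap (shared area 71.17 mm²), so overlapping operands fuse into one piece — 1 connected region; the cylinder at (10, 12.5): section is a regular 16-gon, circumradius r=12; Taking the union: the regions partially overlap (shared area 218.76 mm²), so overlapping operands fuse into one piece — 1 connected region. Overall, the cross-section is a single solid region. The nearest boundary edge runs (-1.09, 17.09)→(1.51, 20.99); distance from the point to it = 6.15 mm. The point is not inside any of the regions above, so it lies outside the cross-section (6.15 mm from the nearest boundary).

outside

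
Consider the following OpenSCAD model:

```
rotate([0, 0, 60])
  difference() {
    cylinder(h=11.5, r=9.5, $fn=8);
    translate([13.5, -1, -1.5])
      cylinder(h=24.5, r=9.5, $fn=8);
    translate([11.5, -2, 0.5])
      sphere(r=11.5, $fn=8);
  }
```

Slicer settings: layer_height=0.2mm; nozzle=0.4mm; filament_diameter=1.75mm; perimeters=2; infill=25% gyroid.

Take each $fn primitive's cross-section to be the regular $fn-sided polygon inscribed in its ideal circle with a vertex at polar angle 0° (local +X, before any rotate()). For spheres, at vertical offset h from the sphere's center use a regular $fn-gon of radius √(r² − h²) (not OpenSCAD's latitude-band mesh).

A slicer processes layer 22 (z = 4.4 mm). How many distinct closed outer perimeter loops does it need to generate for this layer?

1

At z = 4.4 mm: the r=9.5 cylinder gives a regular 8-gon of circumradius 9.5 (constant along its height); the r=9.5 cylinder at (13.5, -1) contributes a regular 8-gon of circumradius 9.5; the r=11.5 sphere at (11.5, -2) contributes a regular 8-gon of circumradius √(11.5²−3.9²) = 10.819; Taking the first minus the rest: starting from the r=9.5 cylinder, the r=9.5 cylinder at (13.5, -1) partially overlaps it — only the 36.20 mm² overlap (of its 255.27 mm²) is removed, clipping the outline; the r=11.5 sphere at (11.5, -2) partially overlaps it — only the 45.05 mm² overlap (of its 331.04 mm²) is removed, clipping the outline — 1 connected region; (whole slice rotated 60° about Z — lengths, areas and connectivity unchanged). The result has 1 disconnected region.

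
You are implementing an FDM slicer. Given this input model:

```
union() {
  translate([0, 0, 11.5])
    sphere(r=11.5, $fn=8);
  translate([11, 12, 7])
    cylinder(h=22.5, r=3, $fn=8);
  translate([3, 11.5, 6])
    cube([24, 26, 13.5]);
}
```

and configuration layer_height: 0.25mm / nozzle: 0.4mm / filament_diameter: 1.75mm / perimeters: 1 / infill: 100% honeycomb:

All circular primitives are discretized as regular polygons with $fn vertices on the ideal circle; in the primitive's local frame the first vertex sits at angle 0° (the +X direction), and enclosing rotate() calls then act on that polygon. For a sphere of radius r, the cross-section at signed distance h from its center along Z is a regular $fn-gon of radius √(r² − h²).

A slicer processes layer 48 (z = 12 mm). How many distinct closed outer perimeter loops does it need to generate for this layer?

At z = 12 mm: the sphere: section is a regular 8-gon, circumradius = √(r²−h²) = √(11.5²−0.5²) = 11.489; the r=3 cylinder at (11, 12) contributes a regular 8-gon of circumradius 3; the 24×26 cube at (3, 11.5) contributes its full rectangle; Taking the union: the regions partially overlap (shared area 15.62 mm²), so overlapping operands fuse into one piece — 2 connected regions. The result has 2 disconnected regions.

2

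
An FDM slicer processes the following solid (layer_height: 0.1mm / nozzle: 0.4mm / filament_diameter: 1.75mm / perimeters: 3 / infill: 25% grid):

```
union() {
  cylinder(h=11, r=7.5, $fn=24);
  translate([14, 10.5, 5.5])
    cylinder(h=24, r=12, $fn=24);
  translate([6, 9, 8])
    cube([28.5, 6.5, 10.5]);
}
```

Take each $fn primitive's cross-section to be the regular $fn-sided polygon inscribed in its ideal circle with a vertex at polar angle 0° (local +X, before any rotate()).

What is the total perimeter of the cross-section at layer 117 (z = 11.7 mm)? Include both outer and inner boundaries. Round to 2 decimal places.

At z = 11.7 mm: the cylinder is absent (z outside [0, 11]); the cylinder at (14, 10.5): section is a regular 24-gon, circumradius r=12 (perimeter = 2·24·12.000·sin(180°/24) = 75.18 mm); the cube at (6, 9) is present — its section is the full 28.5×6.5 rectangle (perimeter 70.00 mm); Combining (union): the regions partially overlap (shared area 127.70 mm²), so the edge portions inside another operand are dropped and the merged outline is re-measured after clipping — boundary = 93.38 mm. Overall, the cross-section is a single solid region. Total boundary length (outer) = 93.38 mm.

93.38 mm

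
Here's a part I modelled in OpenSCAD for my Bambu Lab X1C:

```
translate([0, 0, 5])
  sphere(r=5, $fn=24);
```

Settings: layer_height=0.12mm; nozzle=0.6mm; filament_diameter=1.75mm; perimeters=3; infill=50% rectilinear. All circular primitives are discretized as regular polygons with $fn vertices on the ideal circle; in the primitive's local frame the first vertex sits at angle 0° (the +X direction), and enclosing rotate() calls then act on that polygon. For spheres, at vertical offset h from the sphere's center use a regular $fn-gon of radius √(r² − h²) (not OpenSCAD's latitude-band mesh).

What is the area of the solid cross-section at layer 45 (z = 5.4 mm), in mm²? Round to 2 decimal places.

At z = 5.4 mm: the r=5 sphere slices to a regular 24-gon of circumradius 4.984 (√(r²−h²) with h=0.4 from center) (area = (24/2)·4.984²·sin(360°/24) = 77.15 mm²). Overall, the cross-section is a single solid region. Net area = 77.15 mm².

77.15 mm²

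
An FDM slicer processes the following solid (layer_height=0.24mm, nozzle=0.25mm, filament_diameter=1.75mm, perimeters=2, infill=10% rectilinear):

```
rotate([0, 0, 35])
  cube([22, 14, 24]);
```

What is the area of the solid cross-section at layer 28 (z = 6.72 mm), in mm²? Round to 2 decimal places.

At z = 6.72 mm: the 22×14 cube contributes its full rectangle (area 308.00 mm²); (rotated 35° about Z; rotation is an isometry so areas/perimeters/island counts are preserved). Overall, the cross-section is a single solid region. Net area = 308.00 mm².

308.00 mm²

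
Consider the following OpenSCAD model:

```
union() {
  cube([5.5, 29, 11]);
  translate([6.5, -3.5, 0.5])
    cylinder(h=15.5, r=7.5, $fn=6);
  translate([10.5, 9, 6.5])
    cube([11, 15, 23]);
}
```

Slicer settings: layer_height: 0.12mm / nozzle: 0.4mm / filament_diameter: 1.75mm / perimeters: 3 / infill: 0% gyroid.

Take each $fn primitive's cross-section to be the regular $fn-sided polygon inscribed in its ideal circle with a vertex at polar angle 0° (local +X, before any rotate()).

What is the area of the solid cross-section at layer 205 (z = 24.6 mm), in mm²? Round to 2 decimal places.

At z = 24.6 mm: the cube is absent (z outside [0, 11]); the cylinder at (6.5, -3.5) is absent (z outside [0.5, 16]); the 11×15 cube at (10.5, 9) contributes its full rectangle (area 165.00 mm²); Merging all regions: only the 11×15 cube at (10.5, 9) is present, so the union is just that shape — area = 165.00 mm². Overall, the cross-section is a single solid region. Net area = 165.00 mm².

165.00 mm²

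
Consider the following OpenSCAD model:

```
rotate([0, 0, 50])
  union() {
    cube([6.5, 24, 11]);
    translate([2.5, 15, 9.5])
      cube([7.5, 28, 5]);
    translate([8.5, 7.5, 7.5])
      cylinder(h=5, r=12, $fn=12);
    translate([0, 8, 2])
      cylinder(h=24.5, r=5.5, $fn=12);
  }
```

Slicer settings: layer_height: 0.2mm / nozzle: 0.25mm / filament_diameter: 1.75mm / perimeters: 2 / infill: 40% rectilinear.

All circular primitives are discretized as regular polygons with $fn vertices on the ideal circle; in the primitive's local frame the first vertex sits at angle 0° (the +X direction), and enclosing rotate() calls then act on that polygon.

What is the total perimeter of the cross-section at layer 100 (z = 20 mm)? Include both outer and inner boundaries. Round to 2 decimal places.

At z = 20 mm: the cube is absent (z outside [0, 11]); the cube at (2.5, 15) is not intersected at this z (z outside [9.5, 14.5]); the cylinder at (8.5, 7.5) is not intersected at this z (z outside [7.5, 12.5]); the cylinder at (0, 8): section is a regular 12-gon, circumradius r=5.5 (perimeter = 2·12·5.500·sin(180°/12) = 34.16 mm); Merging all regions: only the r=5.5 cylinder at (0, 8) is present, so the union is just that shape — boundary = 34.16 mm; (rotated 50° about Z; rotation is an isometry so areas/perimeters/island counts are preserved). Overall, the cross-section is a single solid region. Total boundary length (outer) = 34.16 mm.

34.16 mm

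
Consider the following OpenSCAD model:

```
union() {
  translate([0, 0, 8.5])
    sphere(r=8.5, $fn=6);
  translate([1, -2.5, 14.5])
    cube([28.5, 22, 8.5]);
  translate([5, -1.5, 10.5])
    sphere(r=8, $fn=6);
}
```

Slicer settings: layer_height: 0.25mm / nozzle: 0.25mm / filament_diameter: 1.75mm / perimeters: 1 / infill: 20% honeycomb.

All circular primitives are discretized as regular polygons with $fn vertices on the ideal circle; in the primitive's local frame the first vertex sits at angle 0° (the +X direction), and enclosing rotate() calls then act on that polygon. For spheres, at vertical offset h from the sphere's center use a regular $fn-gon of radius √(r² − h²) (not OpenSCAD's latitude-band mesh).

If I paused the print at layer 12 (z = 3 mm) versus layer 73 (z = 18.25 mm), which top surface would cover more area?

Layer 12 (z = 3): the sphere: section is a regular 6-gon, circumradius = √(r²−h²) = √(8.5²−5.5²) = 6.481 (area = (6/2)·6.481²·sin(360°/6) = 109.12 mm²); the cube at (1, -2.5) does not reach this height (z outside [14.5, 23]); the sphere at (5, -1.5): section is a regular 6-gon, circumradius = √(r²−h²) = √(8²−7.5²) = 2.784 (area = (6/2)·2.784²·sin(360°/6) = 20.14 mm²); Combining (union): the regions partially overlap — summed areas 129.25 mm² minus the doubly-counted overlap 12.55 mm² gives 116.70 mm² — area = 116.70 mm². So its area = 116.70 mm². Layer 73 (z = 18.25): the sphere is absent (|z−center|=9.750 > r=8.5); the cube at (1, -2.5) is present — its section is the full 28.5×22 rectangle (area 627.00 mm²); the r=8 sphere at (5, -1.5) contributes a regular 6-gon of circumradius √(8²−7.75²) = 1.984 (area = (6/2)·1.984²·sin(360°/6) = 10.23 mm²); Merging all regions: the regions partially overlap — summed areas 637.23 mm² minus the doubly-counted overlap 8.51 mm² gives 628.72 mm² — area = 628.72 mm². So its area = 628.72 mm². Layer 73 is larger (628.72 vs 116.70 mm²).

layer 73 (z = 18.25 mm)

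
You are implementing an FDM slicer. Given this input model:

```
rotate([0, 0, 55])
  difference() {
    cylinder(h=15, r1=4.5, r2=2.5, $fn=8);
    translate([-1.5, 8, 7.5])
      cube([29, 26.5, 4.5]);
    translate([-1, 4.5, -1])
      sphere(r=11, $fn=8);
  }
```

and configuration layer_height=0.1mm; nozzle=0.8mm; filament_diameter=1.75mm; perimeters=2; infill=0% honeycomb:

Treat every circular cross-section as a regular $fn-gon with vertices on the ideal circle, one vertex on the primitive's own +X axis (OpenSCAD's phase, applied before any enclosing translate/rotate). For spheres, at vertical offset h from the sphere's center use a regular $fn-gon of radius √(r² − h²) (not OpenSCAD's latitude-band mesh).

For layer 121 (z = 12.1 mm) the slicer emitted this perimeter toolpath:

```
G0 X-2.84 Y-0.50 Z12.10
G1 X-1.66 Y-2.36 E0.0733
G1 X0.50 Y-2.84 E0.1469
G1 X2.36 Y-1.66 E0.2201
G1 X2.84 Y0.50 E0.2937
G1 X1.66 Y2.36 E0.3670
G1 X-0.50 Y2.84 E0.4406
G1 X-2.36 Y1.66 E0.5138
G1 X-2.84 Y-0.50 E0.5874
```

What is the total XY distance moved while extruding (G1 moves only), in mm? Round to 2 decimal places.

17.66 mm

Sum the Euclidean lengths of each G1 segment: total = 17.66 mm.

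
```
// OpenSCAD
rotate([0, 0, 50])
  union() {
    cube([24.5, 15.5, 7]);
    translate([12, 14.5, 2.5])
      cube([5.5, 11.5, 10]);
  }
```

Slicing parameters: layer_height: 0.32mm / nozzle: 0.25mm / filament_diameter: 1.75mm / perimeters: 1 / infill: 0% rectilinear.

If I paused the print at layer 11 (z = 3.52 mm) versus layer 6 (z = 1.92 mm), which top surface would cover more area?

Layer 11 (z = 3.52): the 24.5×15.5 cube contributes its full rectangle (area 379.75 mm²); the cube at (12, 14.5) (footprint 5.5×11.5) is included at this height (area 63.25 mm²); Combining (union): the regions partially overlap — summed areas 443.00 mm² minus the doubly-counted overlap 5.50 mm² gives 437.50 mm² — area = 437.50 mm²; (whole slice rotated 50° about Z — lengths, areas and connectivity unchanged). So its area = 437.50 mm². Layer 6 (z = 1.92): the cube (footprint 24.5×15.5) is included at this height (area 379.75 mm²); the cube at (12, 14.5) is not intersected at this z (z outside [2.5, 12.5]); Merging all regions: only the 24.5×15.5 cube is present, so the union is just that shape — area = 379.75 mm²; (rotated 50° about Z; rotation is an isometry so areas/perimeters/island counts are preserved). So its area = 379.75 mm². Layer 11 is larger (437.50 vs 379.75 mm²).

layer 11 (z = 3.52 mm)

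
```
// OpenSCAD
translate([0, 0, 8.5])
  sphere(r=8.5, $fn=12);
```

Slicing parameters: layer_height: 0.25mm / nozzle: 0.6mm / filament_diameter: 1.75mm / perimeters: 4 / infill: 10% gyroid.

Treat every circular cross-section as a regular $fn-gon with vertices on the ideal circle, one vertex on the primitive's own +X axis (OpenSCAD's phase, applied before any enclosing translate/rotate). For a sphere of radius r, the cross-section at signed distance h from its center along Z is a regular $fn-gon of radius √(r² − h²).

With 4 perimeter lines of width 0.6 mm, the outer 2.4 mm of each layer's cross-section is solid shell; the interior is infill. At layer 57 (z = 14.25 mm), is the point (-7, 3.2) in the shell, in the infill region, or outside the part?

outside

At z = 14.25 mm: the r=8.5 sphere contributes a regular 12-gon of circumradius √(8.5²−5.75²) = 6.260. Overall, the cross-section is a single solid region. The nearest boundary edge runs (-5.42, 3.13)→(-6.26, 0.00); distance from the point to it = 1.54 mm. The point is not inside any of the regions above, so it lies outside the cross-section (1.54 mm from the nearest boundary).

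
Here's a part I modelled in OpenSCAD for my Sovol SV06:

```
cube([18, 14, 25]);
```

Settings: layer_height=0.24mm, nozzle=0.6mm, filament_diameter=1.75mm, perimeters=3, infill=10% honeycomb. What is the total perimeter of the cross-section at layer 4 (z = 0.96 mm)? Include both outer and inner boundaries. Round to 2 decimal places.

At z = 0.96 mm: the cube is present — its section is the full 18×14 rectangle (perimeter 64.00 mm). Overall, the cross-section is a single solid region. Total boundary length (outer) = 64.00 mm.

64.00 mm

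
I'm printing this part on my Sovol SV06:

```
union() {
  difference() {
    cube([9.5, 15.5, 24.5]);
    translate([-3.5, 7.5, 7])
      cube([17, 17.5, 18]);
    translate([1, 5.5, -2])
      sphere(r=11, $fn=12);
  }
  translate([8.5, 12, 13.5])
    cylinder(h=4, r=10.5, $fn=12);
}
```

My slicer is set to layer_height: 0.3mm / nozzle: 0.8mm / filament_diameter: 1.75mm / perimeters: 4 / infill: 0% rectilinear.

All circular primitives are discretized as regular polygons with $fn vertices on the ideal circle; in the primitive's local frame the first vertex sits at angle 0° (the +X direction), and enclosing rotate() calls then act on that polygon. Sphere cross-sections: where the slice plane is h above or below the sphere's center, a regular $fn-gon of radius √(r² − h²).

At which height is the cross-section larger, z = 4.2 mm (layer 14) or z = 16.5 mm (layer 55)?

Layer 14 (z = 4.2): the cube (footprint 9.5×15.5) is included at this height (area 147.25 mm²); the cube at (-3.5, 7.5) is not intersected at this z (z outside [7, 25]); the r=11 sphere at (1, 5.5) contributes a regular 12-gon of circumradius √(11²−6.2²) = 9.086 (area = (12/2)·9.086²·sin(360°/12) = 247.68 mm²); Subtracting the remaining from the first: starting from the 9.5×15.5 cube (147.25 mm²), the r=11 sphere at (1, 5.5) partially overlaps it — only the 120.68 mm² overlap (of its 247.68 mm²) is removed, clipping the outline — area = 26.57 mm²; the cylinder at (8.5, 12) does not reach this height (z outside [13.5, 17.5]); Taking the union: only that combined region is present, so the union is just that shape — area = 26.57 mm². So its area = 26.57 mm². Layer 55 (z = 16.5): the cube is present — its section is the full 9.5×15.5 rectangle (area 147.25 mm²); the cube at (-3.5, 7.5) is present — its section is the full 17×17.5 rectangle (area 297.50 mm²); the sphere at (1, 5.5) does not reach this height (|z−center|=18.500 > r=11); After the difference (first − rest): starting from the 9.5×15.5 cube (147.25 mm²), the 17×17.5 cube at (-3.5, 7.5) partially overlaps it — only the 76.00 mm² overlap (of its 297.50 mm²) is removed, clipping the outline — area = 71.25 mm²; the r=10.5 cylinder at (8.5, 12) contributes a regular 12-gon of circumradius 10.5 (area = (12/2)·10.500²·sin(360°/12) = 330.75 mm²); Combining (union): the regions partially overlap — summed areas 402.00 mm² minus the doubly-counted overlap 43.32 mm² gives 358.68 mm² — area = 358.68 mm². So its area = 358.68 mm². Layer 55 is larger (358.68 vs 26.57 mm²).

layer 55 (z = 16.5 mm)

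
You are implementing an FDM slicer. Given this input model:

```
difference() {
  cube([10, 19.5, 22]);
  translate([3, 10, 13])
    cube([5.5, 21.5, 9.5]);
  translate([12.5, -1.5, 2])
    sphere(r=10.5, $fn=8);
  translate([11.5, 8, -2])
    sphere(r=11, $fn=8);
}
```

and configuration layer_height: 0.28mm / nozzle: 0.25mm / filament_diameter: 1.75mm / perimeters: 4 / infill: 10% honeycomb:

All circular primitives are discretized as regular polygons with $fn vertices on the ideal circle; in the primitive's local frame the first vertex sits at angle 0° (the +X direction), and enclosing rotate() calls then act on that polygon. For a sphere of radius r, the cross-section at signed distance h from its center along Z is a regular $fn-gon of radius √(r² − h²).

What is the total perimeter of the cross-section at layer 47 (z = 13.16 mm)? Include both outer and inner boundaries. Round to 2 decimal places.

At z = 13.16 mm: the cube is present — its section is the full 10×19.5 rectangle (perimeter 59.00 mm); the cube at (3, 10) is present — its section is the full 5.5×21.5 rectangle (perimeter 54.00 mm); the sphere at (12.5, -1.5) is absent (|z−center|=11.160 > r=10.5); the sphere at (11.5, 8) does not reach this height (|z−center|=15.160 > r=11); After the difference (first − rest): starting from the 10×19.5 cube, the 5.5×21.5 cube at (3, 10) partially overlaps it — only the 52.25 mm² overlap (of its 118.25 mm²) is removed, clipping the outline — boundary = 78.00 mm. Overall, the cross-section is a single solid region. Total boundary length (outer) = 78.00 mm.

78.00 mm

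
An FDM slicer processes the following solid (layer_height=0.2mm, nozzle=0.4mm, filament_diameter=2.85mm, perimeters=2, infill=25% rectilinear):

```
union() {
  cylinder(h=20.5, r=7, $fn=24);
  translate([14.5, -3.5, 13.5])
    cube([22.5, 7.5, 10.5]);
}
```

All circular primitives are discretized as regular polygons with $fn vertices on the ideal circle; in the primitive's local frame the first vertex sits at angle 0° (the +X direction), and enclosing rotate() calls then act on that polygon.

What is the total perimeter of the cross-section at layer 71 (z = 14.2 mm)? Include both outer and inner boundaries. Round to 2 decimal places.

At z = 14.2 mm: the r=7 cylinder gives a regular 24-gon of circumradius 7 (constant along its height) (perimeter = 2·24·7.000·sin(180°/24) = 43.86 mm); the 22.5×7.5 cube at (14.5, -3.5) contributes its full rectangle (perimeter 60.00 mm); Merging all regions: the 2 present regions are separate (no shared area or edge), so areas and boundary lengths simply add and each stays a separate island — boundary = 103.86 mm. Overall, the cross-section has 2 separate islands. Total boundary length (outer) = 103.86 mm.

103.86 mm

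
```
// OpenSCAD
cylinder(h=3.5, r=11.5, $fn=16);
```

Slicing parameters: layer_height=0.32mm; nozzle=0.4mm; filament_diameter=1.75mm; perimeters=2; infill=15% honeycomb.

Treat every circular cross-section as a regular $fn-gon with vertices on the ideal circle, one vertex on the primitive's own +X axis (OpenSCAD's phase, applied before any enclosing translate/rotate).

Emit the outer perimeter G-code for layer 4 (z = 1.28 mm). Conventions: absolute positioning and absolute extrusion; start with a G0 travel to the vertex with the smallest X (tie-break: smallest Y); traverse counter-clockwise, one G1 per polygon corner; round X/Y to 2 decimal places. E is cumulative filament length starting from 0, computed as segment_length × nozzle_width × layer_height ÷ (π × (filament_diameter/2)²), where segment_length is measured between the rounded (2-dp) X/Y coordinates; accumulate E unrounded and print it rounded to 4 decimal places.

G0 X-11.50 Y0.00 Z1.28
G1 X-10.62 Y-4.40 E0.2388
G1 X-8.13 Y-8.13 E0.4774
G1 X-4.40 Y-10.62 E0.7161
G1 X0.00 Y-11.50 E0.9549
G1 X4.40 Y-10.62 E1.1937
G1 X8.13 Y-8.13 E1.4323
G1 X10.62 Y-4.40 E1.6710
G1 X11.50 Y0.00 E1.9098
G1 X10.62 Y4.40 E2.1486
G1 X8.13 Y8.13 E2.3872
G1 X4.40 Y10.62 E2.6259
G1 X0.00 Y11.50 E2.8647
G1 X-4.40 Y10.62 E3.1035
G1 X-8.13 Y8.13 E3.3421
G1 X-10.62 Y4.40 E3.5808
G1 X-11.50 Y0.00 E3.8196

At z = 1.28 mm: the r=11.5 cylinder gives a regular 16-gon of circumradius 11.5 (constant along its height). The outline is a single polygon with 16 vertices. Extrusion per mm of travel: 0.4 × 0.32 / (π × 0.875²) = 0.053216. Accumulating E over each segment gives final E = 3.8196.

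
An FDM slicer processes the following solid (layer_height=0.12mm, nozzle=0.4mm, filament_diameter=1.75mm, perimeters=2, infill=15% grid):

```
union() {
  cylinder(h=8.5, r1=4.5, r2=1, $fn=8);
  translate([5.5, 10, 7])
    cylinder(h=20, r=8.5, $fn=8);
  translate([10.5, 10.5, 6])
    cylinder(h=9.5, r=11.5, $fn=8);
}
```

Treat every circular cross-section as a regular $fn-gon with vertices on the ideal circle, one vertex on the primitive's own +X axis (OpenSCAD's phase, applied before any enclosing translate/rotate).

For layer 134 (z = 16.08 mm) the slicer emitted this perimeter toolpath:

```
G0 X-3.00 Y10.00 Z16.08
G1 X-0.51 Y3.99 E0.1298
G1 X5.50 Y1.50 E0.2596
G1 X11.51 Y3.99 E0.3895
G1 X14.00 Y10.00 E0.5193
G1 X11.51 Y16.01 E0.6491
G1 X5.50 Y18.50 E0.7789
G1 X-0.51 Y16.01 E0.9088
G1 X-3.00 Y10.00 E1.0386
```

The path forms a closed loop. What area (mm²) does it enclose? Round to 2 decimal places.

204.34 mm²

Apply the shoelace formula to the sequence of (X, Y) vertices; enclosed area = 204.34 mm².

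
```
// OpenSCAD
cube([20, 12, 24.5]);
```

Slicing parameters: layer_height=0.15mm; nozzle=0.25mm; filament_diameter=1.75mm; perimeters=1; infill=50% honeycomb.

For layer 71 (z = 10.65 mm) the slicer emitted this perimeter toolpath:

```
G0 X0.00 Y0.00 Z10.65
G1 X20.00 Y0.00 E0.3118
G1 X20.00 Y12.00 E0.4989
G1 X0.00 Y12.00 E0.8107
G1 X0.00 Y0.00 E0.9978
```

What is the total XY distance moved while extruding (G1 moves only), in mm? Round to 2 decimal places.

64.00 mm

Sum the Euclidean lengths of each G1 segment: total = 64.00 mm.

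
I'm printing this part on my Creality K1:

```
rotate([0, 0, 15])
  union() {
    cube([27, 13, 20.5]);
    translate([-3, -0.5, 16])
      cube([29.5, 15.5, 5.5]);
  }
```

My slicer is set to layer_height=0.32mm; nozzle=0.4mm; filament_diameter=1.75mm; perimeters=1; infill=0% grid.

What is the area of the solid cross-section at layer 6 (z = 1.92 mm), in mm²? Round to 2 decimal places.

At z = 1.92 mm: the cube is present — its section is the full 27×13 rectangle (area 351.00 mm²); the cube at (-3, -0.5) is not intersected at this z (z outside [16, 21.5]); Taking the union: only the 27×13 cube is present, so the union is just that shape — area = 351.00 mm²; (rotated 15° about Z; rotation is an isometry so areas/perimeters/island counts are preserved). Overall, the cross-section is a single solid region. Net area = 351.00 mm².

351.00 mm²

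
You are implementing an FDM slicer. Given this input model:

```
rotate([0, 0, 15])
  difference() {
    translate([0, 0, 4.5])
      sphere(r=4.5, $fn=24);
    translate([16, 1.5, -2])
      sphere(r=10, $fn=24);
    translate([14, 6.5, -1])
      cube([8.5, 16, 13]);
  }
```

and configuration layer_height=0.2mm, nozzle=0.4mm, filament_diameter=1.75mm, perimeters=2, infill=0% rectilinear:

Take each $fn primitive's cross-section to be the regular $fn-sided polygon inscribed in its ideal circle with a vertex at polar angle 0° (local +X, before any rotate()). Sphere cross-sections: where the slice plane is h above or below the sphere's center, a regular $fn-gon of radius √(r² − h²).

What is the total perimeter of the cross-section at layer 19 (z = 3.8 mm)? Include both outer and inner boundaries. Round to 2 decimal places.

At z = 3.8 mm: the sphere: section is a regular 24-gon, circumradius = √(r²−h²) = √(4.5²−0.7²) = 4.445 (perimeter = 2·24·4.445·sin(180°/24) = 27.85 mm); the sphere at (16, 1.5): section is a regular 24-gon, circumradius = √(r²−h²) = √(10²−5.8²) = 8.146 (perimeter = 2·24·8.146·sin(180°/24) = 51.04 mm); the 8.5×16 cube at (14, 6.5) contributes its full rectangle (perimeter 49.00 mm); Taking the first minus the rest: starting from the r=4.5 sphere, the r=10 sphere at (16, 1.5) misses the remaining region (no effect); the 8.5×16 cube at (14, 6.5) misses the remaining region (no effect) — boundary = 27.85 mm; (rotated 15° about Z; rotation is an isometry so areas/perimeters/island counts are preserved). Overall, the cross-section is a single solid region. Total boundary length (outer) = 27.85 mm.

27.85 mm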